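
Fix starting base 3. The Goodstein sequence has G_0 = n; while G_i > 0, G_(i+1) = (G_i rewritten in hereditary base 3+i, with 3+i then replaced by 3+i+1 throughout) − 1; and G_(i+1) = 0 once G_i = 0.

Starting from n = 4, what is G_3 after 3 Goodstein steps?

base 3: 4 = 3 + 1; at 4: 4 + 1 = 5; next = 4
base 4: 4 = 4; at 5: 5 = 5; next = 4
base 5: 4 = 4; at 6: 4 = 4; next = 3
base 6: 3 = 3; at 7: 3 = 3; next = 2

3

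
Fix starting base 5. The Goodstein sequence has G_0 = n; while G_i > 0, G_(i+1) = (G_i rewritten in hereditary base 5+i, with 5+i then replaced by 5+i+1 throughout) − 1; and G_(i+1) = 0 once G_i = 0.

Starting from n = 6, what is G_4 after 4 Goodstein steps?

4

G_0 = 6. HB_5(6) = 5 + 1. Bump = 7. G_1 = 6.
G_1 = 6. HB_6(6) = 6. Bump = 7. G_2 = 6.
G_2 = 6. HB_7(6) = 6. Bump = 6. G_3 = 5.
G_3 = 5. HB_8(5) = 5. Bump = 5. G_4 = 4.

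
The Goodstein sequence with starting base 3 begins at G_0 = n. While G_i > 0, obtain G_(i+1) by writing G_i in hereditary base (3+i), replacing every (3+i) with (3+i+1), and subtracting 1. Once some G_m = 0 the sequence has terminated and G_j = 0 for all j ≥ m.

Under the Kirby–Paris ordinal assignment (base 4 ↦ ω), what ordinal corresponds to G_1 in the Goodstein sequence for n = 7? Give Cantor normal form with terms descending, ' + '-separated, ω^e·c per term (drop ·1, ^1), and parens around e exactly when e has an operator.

G_0 = 7. HB_3(7) = 2·3 + 1. Bump = 9. G_1 = 8.
G_1 = 8. HB_4(8) = 2·4. Bump = 10. G_2 = 9.

ω·2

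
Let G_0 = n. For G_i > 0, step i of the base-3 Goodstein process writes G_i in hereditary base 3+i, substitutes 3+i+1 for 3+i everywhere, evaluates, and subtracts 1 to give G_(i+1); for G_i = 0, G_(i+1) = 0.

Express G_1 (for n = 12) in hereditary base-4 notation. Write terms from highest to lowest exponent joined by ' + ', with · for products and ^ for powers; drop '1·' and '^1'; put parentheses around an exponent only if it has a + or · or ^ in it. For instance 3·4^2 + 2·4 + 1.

(0) 12|_3 = 3^2 + 3 ↦ 4^2 + 4|_4 = 20 ⇒ 19
(1) 19|_4 = 4^2 + 3 ↦ 5^2 + 3|_5 = 28 ⇒ 27

4^2 + 3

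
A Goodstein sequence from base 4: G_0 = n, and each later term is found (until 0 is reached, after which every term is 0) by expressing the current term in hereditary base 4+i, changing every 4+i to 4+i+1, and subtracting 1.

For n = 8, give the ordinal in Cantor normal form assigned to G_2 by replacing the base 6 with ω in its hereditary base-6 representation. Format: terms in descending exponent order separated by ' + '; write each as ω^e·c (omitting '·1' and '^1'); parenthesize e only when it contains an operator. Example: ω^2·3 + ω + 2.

G_0=8  [base 4] 2·4  →[4↦5]→  2·5 = 10  −1 ⇒ G_1=9
G_1=9  [base 5] 5 + 4  →[5↦6]→  6 + 4 = 10  −1 ⇒ G_2=9
G_2=9  [base 6] 6 + 3  →[6↦7]→  7 + 3 = 10  −1 ⇒ G_3=9

ω + 3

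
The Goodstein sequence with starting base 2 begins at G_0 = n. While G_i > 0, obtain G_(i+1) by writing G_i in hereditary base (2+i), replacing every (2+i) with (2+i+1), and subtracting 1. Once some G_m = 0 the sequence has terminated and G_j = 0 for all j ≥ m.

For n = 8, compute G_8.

20000000211

G_0 = 8. HB_2(8) = 2^(2 + 1). Bump = 81. G_1 = 80.
G_1 = 80. HB_3(80) = 2·3^3 + 2·3^2 + 2·3 + 2. Bump = 554. G_2 = 553.
G_2 = 553. HB_4(553) = 2·4^4 + 2·4^2 + 2·4 + 1. Bump = 6311. G_3 = 6310.
G_3 = 6310. HB_5(6310) = 2·5^5 + 2·5^2 + 2·5. Bump = 93396. G_4 = 93395.
G_4 = 93395. HB_6(93395) = 2·6^6 + 2·6^2 + 6 + 5. Bump = 1647196. G_5 = 1647195.
G_5 = 1647195. HB_7(1647195) = 2·7^7 + 2·7^2 + 7 + 4. Bump = 33554572. G_6 = 33554571.
G_6 = 33554571. HB_8(33554571) = 2·8^8 + 2·8^2 + 8 + 3. Bump = 774841152. G_7 = 774841151.
G_7 = 774841151. HB_9(774841151) = 2·9^9 + 2·9^2 + 9 + 2. Bump = 20000000212. G_8 = 20000000211.
G_8 = 20000000211. HB_10(20000000211) = 2·10^10 + 2·10^2 + 10 + 1. Bump = 570623341476. G_9 = 570623341475.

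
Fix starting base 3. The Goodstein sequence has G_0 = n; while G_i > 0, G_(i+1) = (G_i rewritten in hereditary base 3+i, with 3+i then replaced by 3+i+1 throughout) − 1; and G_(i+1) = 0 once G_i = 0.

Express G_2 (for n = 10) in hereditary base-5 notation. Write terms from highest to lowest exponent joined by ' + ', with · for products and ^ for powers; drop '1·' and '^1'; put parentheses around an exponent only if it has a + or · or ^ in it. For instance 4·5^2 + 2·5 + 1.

G_0 = 10. HB_3(10) = 3^2 + 1. Bump = 17. G_1 = 16.
G_1 = 16. HB_4(16) = 4^2. Bump = 25. G_2 = 24.
G_2 = 24. HB_5(24) = 4·5 + 4. Bump = 28. G_3 = 27.

4·5 + 4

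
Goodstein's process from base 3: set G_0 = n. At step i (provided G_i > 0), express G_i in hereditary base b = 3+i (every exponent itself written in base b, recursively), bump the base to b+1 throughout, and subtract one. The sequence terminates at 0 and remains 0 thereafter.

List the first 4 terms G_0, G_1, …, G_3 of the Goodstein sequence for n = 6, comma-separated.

6, 7, 7, 7

6 —HB3→ 2·3 —bump→ 2·4 = 8 —(−1)→ 7
7 —HB4→ 4 + 3 —bump→ 5 + 3 = 8 —(−1)→ 7
7 —HB5→ 5 + 2 —bump→ 6 + 2 = 8 —(−1)→ 7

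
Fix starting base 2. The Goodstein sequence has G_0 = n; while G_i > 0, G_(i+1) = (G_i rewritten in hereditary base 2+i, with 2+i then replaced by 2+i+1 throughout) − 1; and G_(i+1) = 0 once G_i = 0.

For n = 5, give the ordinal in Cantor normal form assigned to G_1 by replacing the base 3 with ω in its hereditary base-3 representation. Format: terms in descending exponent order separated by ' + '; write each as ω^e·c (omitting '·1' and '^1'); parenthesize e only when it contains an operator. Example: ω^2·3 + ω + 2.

G_0=5  [base 2] 2^2 + 1  →[2↦3]→  3^3 + 1 = 28  −1 ⇒ G_1=27
G_1=27  [base 3] 3^3  →[3↦4]→  4^4 = 256  −1 ⇒ G_2=255

ω^ω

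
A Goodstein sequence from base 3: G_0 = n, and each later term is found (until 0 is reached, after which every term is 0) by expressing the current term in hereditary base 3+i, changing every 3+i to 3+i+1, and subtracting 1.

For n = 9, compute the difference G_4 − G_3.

2

G_0 = 9. HB_3(9) = 3^2. Bump = 16. G_1 = 15.
G_1 = 15. HB_4(15) = 3·4 + 3. Bump = 18. G_2 = 17.
G_2 = 17. HB_5(17) = 3·5 + 2. Bump = 20. G_3 = 19.
G_3 = 19. HB_6(19) = 3·6 + 1. Bump = 22. G_4 = 21.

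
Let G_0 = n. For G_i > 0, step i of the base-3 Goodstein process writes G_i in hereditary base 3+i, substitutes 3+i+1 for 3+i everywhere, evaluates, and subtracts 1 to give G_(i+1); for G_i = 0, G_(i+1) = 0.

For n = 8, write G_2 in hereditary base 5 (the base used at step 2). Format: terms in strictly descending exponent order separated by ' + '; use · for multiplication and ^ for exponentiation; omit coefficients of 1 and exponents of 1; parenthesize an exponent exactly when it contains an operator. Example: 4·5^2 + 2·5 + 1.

2·5

i=0: 8 = 2·3 + 2 (b=3); 3→4: 2·4 + 2 = 10; 10−1 = 9
i=1: 9 = 2·4 + 1 (b=4); 4→5: 2·5 + 1 = 11; 11−1 = 10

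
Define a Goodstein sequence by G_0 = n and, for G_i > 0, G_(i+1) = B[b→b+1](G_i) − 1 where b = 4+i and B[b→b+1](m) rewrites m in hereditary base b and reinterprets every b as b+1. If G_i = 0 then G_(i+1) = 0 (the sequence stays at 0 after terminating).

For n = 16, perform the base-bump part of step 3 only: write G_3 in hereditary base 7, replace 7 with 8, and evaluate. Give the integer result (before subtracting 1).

step 0: 16 = 4^2; sub 5 for 4: 5^2; = 25; G_1 = 25−1 = 24
step 1: 24 = 4·5 + 4; sub 6 for 5: 4·6 + 4; = 28; G_2 = 28−1 = 27
step 2: 27 = 4·6 + 3; sub 7 for 6: 4·7 + 3; = 31; G_3 = 31−1 = 30
step 3: 30 = 4·7 + 2; sub 8 for 7: 4·8 + 2; = 34; G_4 = 34−1 = 33

34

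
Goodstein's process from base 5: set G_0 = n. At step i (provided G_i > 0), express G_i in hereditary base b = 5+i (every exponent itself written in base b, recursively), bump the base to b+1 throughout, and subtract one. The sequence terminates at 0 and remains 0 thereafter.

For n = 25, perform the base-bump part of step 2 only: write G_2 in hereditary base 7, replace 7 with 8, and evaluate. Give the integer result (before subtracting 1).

25 —HB5→ 5^2 —bump→ 6^2 = 36 —(−1)→ 35
35 —HB6→ 5·6 + 5 —bump→ 5·7 + 5 = 40 —(−1)→ 39
39 —HB7→ 5·7 + 4 —bump→ 5·8 + 4 = 44 —(−1)→ 43

44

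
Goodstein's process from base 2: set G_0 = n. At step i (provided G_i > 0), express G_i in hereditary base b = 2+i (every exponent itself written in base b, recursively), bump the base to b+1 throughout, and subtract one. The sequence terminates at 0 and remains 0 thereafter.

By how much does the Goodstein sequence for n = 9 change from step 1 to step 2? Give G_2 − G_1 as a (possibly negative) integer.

G_0=9  [base 2] 2^(2 + 1) + 1  →[2↦3]→  3^(3 + 1) + 1 = 82  −1 ⇒ G_1=81
G_1=81  [base 3] 3^(3 + 1)  →[3↦4]→  4^(4 + 1) = 1024  −1 ⇒ G_2=1023

942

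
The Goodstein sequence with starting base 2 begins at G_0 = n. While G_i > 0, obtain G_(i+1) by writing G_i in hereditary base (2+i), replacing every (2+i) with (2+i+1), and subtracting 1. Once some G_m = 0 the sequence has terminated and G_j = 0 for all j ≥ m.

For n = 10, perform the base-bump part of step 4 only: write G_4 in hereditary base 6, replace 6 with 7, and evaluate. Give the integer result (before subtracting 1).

4215755

i=0: 10 = 2^(2 + 1) + 2 (b=2); 2→3: 3^(3 + 1) + 3 = 84; 84−1 = 83
i=1: 83 = 3^(3 + 1) + 2 (b=3); 3→4: 4^(4 + 1) + 2 = 1026; 1026−1 = 1025
i=2: 1025 = 4^(4 + 1) + 1 (b=4); 4→5: 5^(5 + 1) + 1 = 15626; 15626−1 = 15625
i=3: 15625 = 5^(5 + 1) (b=5); 5→6: 6^(6 + 1) = 279936; 279936−1 = 279935
i=4: 279935 = 5·6^6 + 5·6^5 + 5·6^4 + 5·6^3 + 5·6^2 + 5·6 + 5 (b=6); 6→7: 5·7^7 + 5·7^5 + 5·7^4 + 5·7^3 + 5·7^2 + 5·7 + 5 = 4215755; 4215755−1 = 4215754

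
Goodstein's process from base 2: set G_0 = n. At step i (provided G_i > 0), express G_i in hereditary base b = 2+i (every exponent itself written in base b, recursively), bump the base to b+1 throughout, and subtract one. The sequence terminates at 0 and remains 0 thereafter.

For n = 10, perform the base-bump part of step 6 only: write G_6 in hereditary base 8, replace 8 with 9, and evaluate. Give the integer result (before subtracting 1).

1937434593

base 2: 10 = 2^(2 + 1) + 2; at 3: 3^(3 + 1) + 3 = 84; next = 83
base 3: 83 = 3^(3 + 1) + 2; at 4: 4^(4 + 1) + 2 = 1026; next = 1025
base 4: 1025 = 4^(4 + 1) + 1; at 5: 5^(5 + 1) + 1 = 15626; next = 15625
base 5: 15625 = 5^(5 + 1); at 6: 6^(6 + 1) = 279936; next = 279935
base 6: 279935 = 5·6^6 + 5·6^5 + 5·6^4 + 5·6^3 + 5·6^2 + 5·6 + 5; at 7: 5·7^7 + 5·7^5 + 5·7^4 + 5·7^3 + 5·7^2 + 5·7 + 5 = 4215755; next = 4215754
base 7: 4215754 = 5·7^7 + 5·7^5 + 5·7^4 + 5·7^3 + 5·7^2 + 5·7 + 4; at 8: 5·8^8 + 5·8^5 + 5·8^4 + 5·8^3 + 5·8^2 + 5·8 + 4 = 84073324; next = 84073323
base 8: 84073323 = 5·8^8 + 5·8^5 + 5·8^4 + 5·8^3 + 5·8^2 + 5·8 + 3; at 9: 5·9^9 + 5·9^5 + 5·9^4 + 5·9^3 + 5·9^2 + 5·9 + 3 = 1937434593; next = 1937434592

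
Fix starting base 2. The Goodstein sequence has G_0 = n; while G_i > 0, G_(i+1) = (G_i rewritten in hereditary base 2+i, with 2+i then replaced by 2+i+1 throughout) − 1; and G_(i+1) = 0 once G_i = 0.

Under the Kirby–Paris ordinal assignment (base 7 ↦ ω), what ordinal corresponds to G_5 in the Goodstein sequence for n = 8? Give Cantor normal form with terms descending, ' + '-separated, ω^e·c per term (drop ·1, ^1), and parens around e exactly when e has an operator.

ω^ω·2 + ω^2·2 + ω + 4

G_0=8  [base 2] 2^(2 + 1)  →[2↦3]→  3^(3 + 1) = 81  −1 ⇒ G_1=80
G_1=80  [base 3] 2·3^3 + 2·3^2 + 2·3 + 2  →[3↦4]→  2·4^4 + 2·4^2 + 2·4 + 2 = 554  −1 ⇒ G_2=553
G_2=553  [base 4] 2·4^4 + 2·4^2 + 2·4 + 1  →[4↦5]→  2·5^5 + 2·5^2 + 2·5 + 1 = 6311  −1 ⇒ G_3=6310
G_3=6310  [base 5] 2·5^5 + 2·5^2 + 2·5  →[5↦6]→  2·6^6 + 2·6^2 + 2·6 = 93396  −1 ⇒ G_4=93395
G_4=93395  [base 6] 2·6^6 + 2·6^2 + 6 + 5  →[6↦7]→  2·7^7 + 2·7^2 + 7 + 5 = 1647196  −1 ⇒ G_5=1647195
G_5=1647195  [base 7] 2·7^7 + 2·7^2 + 7 + 4  →[7↦8]→  2·8^8 + 2·8^2 + 8 + 4 = 33554572  −1 ⇒ G_6=33554571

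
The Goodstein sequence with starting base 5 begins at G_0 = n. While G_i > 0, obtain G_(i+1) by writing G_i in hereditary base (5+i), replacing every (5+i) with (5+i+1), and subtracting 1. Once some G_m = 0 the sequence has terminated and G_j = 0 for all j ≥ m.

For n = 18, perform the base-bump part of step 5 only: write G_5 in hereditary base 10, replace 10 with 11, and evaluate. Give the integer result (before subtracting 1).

29

i=0: 18 = 3·5 + 3 (b=5); 5→6: 3·6 + 3 = 21; 21−1 = 20
i=1: 20 = 3·6 + 2 (b=6); 6→7: 3·7 + 2 = 23; 23−1 = 22
i=2: 22 = 3·7 + 1 (b=7); 7→8: 3·8 + 1 = 25; 25−1 = 24
i=3: 24 = 3·8 (b=8); 8→9: 3·9 = 27; 27−1 = 26
i=4: 26 = 2·9 + 8 (b=9); 9→10: 2·10 + 8 = 28; 28−1 = 27
i=5: 27 = 2·10 + 7 (b=10); 10→11: 2·11 + 7 = 29; 29−1 = 28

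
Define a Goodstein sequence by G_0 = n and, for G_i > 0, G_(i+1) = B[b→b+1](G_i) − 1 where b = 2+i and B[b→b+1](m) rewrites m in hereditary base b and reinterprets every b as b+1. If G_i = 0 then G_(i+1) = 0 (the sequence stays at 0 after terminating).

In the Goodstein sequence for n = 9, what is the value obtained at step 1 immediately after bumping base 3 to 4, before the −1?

G_0=9  [base 2] 2^(2 + 1) + 1  →[2↦3]→  3^(3 + 1) + 1 = 82  −1 ⇒ G_1=81
G_1=81  [base 3] 3^(3 + 1)  →[3↦4]→  4^(4 + 1) = 1024  −1 ⇒ G_2=1023

1024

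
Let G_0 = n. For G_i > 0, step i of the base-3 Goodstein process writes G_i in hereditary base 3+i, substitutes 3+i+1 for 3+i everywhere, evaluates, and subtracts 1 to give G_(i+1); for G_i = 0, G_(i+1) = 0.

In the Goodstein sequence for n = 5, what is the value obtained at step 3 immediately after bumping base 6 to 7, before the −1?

5

step 0: 5 = 3 + 2; sub 4 for 3: 4 + 2; = 6; G_1 = 6−1 = 5
step 1: 5 = 4 + 1; sub 5 for 4: 5 + 1; = 6; G_2 = 6−1 = 5
step 2: 5 = 5; sub 6 for 5: 6; = 6; G_3 = 6−1 = 5
step 3: 5 = 5; sub 7 for 6: 5; = 5; G_4 = 5−1 = 4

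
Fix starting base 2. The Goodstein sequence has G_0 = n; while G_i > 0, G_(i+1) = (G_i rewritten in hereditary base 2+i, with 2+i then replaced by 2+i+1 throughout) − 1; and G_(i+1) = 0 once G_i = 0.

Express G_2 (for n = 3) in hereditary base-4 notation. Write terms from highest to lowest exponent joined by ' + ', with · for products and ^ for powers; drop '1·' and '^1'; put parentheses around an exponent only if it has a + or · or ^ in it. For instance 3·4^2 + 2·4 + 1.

G_0 = 3. HB_2(3) = 2 + 1. Bump = 4. G_1 = 3.
G_1 = 3. HB_3(3) = 3. Bump = 4. G_2 = 3.
G_2 = 3. HB_4(3) = 3. Bump = 3. G_3 = 2.

3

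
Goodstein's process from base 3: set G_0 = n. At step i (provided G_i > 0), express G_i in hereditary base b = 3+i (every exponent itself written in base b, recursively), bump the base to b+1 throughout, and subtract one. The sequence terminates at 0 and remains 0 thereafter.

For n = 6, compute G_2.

6 —HB3→ 2·3 —bump→ 2·4 = 8 —(−1)→ 7
7 —HB4→ 4 + 3 —bump→ 5 + 3 = 8 —(−1)→ 7
7 —HB5→ 5 + 2 —bump→ 6 + 2 = 8 —(−1)→ 7

7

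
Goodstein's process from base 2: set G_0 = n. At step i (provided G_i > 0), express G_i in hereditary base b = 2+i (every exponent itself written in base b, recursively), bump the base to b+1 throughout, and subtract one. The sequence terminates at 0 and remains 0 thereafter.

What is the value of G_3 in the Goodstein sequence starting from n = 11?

G_0=11  [base 2] 2^(2 + 1) + 2 + 1  →[2↦3]→  3^(3 + 1) + 3 + 1 = 85  −1 ⇒ G_1=84
G_1=84  [base 3] 3^(3 + 1) + 3  →[3↦4]→  4^(4 + 1) + 4 = 1028  −1 ⇒ G_2=1027
G_2=1027  [base 4] 4^(4 + 1) + 3  →[4↦5]→  5^(5 + 1) + 3 = 15628  −1 ⇒ G_3=15627

15627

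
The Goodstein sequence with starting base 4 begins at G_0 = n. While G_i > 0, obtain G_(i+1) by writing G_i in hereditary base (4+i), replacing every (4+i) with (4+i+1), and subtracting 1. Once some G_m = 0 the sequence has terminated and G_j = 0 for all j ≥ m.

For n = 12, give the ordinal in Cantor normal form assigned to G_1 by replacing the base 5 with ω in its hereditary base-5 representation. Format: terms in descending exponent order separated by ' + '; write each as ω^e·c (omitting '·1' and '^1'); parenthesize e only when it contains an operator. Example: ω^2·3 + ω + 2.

[0] 12 ≡ 3·4 (base 4). Lift 5: 15. −1: 14.
[1] 14 ≡ 2·5 + 4 (base 5). Lift 6: 16. −1: 15.

ω·2 + 4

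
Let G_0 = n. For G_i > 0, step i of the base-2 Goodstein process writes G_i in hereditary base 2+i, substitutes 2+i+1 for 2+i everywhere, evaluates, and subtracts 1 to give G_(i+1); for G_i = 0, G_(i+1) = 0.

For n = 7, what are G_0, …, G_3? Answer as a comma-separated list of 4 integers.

(0) 7|_2 = 2^2 + 2 + 1 ↦ 3^3 + 3 + 1|_3 = 31 ⇒ 30
(1) 30|_3 = 3^3 + 3 ↦ 4^4 + 4|_4 = 260 ⇒ 259
(2) 259|_4 = 4^4 + 3 ↦ 5^5 + 3|_5 = 3128 ⇒ 3127

7, 30, 259, 3127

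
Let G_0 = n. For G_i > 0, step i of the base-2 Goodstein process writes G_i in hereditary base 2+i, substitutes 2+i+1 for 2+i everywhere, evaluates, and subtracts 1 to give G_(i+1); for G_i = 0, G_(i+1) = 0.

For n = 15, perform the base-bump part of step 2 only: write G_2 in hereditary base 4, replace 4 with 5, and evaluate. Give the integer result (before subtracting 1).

(0) 15|_2 = 2^(2 + 1) + 2^2 + 2 + 1 ↦ 3^(3 + 1) + 3^3 + 3 + 1|_3 = 112 ⇒ 111
(1) 111|_3 = 3^(3 + 1) + 3^3 + 3 ↦ 4^(4 + 1) + 4^4 + 4|_4 = 1284 ⇒ 1283
(2) 1283|_4 = 4^(4 + 1) + 4^4 + 3 ↦ 5^(5 + 1) + 5^5 + 3|_5 = 18753 ⇒ 18752

18753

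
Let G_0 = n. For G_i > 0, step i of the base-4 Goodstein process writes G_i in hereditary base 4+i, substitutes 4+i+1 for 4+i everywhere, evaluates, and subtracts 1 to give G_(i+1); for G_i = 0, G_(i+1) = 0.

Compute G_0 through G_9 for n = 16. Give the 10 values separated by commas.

16, 24, 27, 30, 33, 36, 39, 41, 43, 45

i=0: 16 = 4^2 (b=4); 4→5: 5^2 = 25; 25−1 = 24
i=1: 24 = 4·5 + 4 (b=5); 5→6: 4·6 + 4 = 28; 28−1 = 27
i=2: 27 = 4·6 + 3 (b=6); 6→7: 4·7 + 3 = 31; 31−1 = 30
i=3: 30 = 4·7 + 2 (b=7); 7→8: 4·8 + 2 = 34; 34−1 = 33
i=4: 33 = 4·8 + 1 (b=8); 8→9: 4·9 + 1 = 37; 37−1 = 36
i=5: 36 = 4·9 (b=9); 9→10: 4·10 = 40; 40−1 = 39
i=6: 39 = 3·10 + 9 (b=10); 10→11: 3·11 + 9 = 42; 42−1 = 41
i=7: 41 = 3·11 + 8 (b=11); 11→12: 3·12 + 8 = 44; 44−1 = 43
i=8: 43 = 3·12 + 7 (b=12); 12→13: 3·13 + 7 = 46; 46−1 = 45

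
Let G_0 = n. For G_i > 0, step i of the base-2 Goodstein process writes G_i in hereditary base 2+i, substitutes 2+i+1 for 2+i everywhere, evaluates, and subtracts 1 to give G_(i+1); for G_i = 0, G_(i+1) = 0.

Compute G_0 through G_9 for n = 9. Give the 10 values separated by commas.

9 —HB2→ 2^(2 + 1) + 1 —bump→ 3^(3 + 1) + 1 = 82 —(−1)→ 81
81 —HB3→ 3^(3 + 1) —bump→ 4^(4 + 1) = 1024 —(−1)→ 1023
1023 —HB4→ 3·4^4 + 3·4^3 + 3·4^2 + 3·4 + 3 —bump→ 3·5^5 + 3·5^3 + 3·5^2 + 3·5 + 3 = 9843 —(−1)→ 9842
9842 —HB5→ 3·5^5 + 3·5^3 + 3·5^2 + 3·5 + 2 —bump→ 3·6^6 + 3·6^3 + 3·6^2 + 3·6 + 2 = 140744 —(−1)→ 140743
140743 —HB6→ 3·6^6 + 3·6^3 + 3·6^2 + 3·6 + 1 —bump→ 3·7^7 + 3·7^3 + 3·7^2 + 3·7 + 1 = 2471827 —(−1)→ 2471826
2471826 —HB7→ 3·7^7 + 3·7^3 + 3·7^2 + 3·7 —bump→ 3·8^8 + 3·8^3 + 3·8^2 + 3·8 = 50333400 —(−1)→ 50333399
50333399 —HB8→ 3·8^8 + 3·8^3 + 3·8^2 + 2·8 + 7 —bump→ 3·9^9 + 3·9^3 + 3·9^2 + 2·9 + 7 = 1162263922 —(−1)→ 1162263921
1162263921 —HB9→ 3·9^9 + 3·9^3 + 3·9^2 + 2·9 + 6 —bump→ 3·10^10 + 3·10^3 + 3·10^2 + 2·10 + 6 = 30000003326 —(−1)→ 30000003325
30000003325 —HB10→ 3·10^10 + 3·10^3 + 3·10^2 + 2·10 + 5 —bump→ 3·11^11 + 3·11^3 + 3·11^2 + 2·11 + 5 = 855935016216 —(−1)→ 855935016215

9, 81, 1023, 9842, 140743, 2471826, 50333399, 1162263921, 30000003325, 855935016215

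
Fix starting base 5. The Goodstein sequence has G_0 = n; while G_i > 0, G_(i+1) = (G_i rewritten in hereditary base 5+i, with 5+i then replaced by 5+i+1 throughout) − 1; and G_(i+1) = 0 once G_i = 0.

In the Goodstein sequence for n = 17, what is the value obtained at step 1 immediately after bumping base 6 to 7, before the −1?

22

base 5: 17 = 3·5 + 2; at 6: 3·6 + 2 = 20; next = 19
base 6: 19 = 3·6 + 1; at 7: 3·7 + 1 = 22; next = 21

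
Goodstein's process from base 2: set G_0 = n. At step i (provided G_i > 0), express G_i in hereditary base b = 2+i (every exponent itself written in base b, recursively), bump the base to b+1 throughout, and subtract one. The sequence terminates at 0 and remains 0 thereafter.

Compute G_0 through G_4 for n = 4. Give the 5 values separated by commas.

G_0=4  [base 2] 2^2  →[2↦3]→  3^3 = 27  −1 ⇒ G_1=26
G_1=26  [base 3] 2·3^2 + 2·3 + 2  →[3↦4]→  2·4^2 + 2·4 + 2 = 42  −1 ⇒ G_2=41
G_2=41  [base 4] 2·4^2 + 2·4 + 1  →[4↦5]→  2·5^2 + 2·5 + 1 = 61  −1 ⇒ G_3=60
G_3=60  [base 5] 2·5^2 + 2·5  →[5↦6]→  2·6^2 + 2·6 = 84  −1 ⇒ G_4=83

4, 26, 41, 60, 83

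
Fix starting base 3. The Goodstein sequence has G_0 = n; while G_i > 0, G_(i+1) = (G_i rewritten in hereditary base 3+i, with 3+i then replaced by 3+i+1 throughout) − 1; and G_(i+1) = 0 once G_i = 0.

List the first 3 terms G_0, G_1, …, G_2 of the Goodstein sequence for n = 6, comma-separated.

6 —HB3→ 2·3 —bump→ 2·4 = 8 —(−1)→ 7
7 —HB4→ 4 + 3 —bump→ 5 + 3 = 8 —(−1)→ 7

6, 7, 7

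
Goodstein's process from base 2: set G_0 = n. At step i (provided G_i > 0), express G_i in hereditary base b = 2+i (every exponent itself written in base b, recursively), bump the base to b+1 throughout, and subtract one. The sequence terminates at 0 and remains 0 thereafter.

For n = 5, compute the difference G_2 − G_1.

228

i=0: 5 = 2^2 + 1 (b=2); 2→3: 3^3 + 1 = 28; 28−1 = 27
i=1: 27 = 3^3 (b=3); 3→4: 4^4 = 256; 256−1 = 255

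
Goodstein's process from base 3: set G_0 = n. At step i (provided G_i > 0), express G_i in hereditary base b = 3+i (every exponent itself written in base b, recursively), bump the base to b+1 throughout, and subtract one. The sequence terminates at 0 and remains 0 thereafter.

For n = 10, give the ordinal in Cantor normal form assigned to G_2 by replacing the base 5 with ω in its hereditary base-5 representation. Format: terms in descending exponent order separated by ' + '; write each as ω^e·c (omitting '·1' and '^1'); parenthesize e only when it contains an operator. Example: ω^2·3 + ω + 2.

G_0 = 10. HB_3(10) = 3^2 + 1. Bump = 17. G_1 = 16.
G_1 = 16. HB_4(16) = 4^2. Bump = 25. G_2 = 24.
G_2 = 24. HB_5(24) = 4·5 + 4. Bump = 28. G_3 = 27.

ω·4 + 4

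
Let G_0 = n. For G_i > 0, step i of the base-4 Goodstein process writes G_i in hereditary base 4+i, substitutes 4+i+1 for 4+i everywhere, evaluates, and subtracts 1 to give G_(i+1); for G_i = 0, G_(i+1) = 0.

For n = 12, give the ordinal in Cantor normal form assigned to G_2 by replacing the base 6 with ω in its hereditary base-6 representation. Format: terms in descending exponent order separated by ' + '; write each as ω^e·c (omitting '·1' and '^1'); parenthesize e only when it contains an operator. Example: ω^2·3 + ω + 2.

(0) 12|_4 = 3·4 ↦ 3·5|_5 = 15 ⇒ 14
(1) 14|_5 = 2·5 + 4 ↦ 2·6 + 4|_6 = 16 ⇒ 15
(2) 15|_6 = 2·6 + 3 ↦ 2·7 + 3|_7 = 17 ⇒ 16

ω·2 + 3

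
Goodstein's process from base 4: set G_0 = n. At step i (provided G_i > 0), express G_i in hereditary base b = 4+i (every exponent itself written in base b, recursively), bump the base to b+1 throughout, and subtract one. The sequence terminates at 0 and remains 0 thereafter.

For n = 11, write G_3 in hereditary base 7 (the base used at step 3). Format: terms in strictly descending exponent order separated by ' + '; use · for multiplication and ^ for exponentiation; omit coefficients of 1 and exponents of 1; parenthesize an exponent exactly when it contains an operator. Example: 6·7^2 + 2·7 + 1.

i=0: 11 = 2·4 + 3 (b=4); 4→5: 2·5 + 3 = 13; 13−1 = 12
i=1: 12 = 2·5 + 2 (b=5); 5→6: 2·6 + 2 = 14; 14−1 = 13
i=2: 13 = 2·6 + 1 (b=6); 6→7: 2·7 + 1 = 15; 15−1 = 14
i=3: 14 = 2·7 (b=7); 7→8: 2·8 = 16; 16−1 = 15

2·7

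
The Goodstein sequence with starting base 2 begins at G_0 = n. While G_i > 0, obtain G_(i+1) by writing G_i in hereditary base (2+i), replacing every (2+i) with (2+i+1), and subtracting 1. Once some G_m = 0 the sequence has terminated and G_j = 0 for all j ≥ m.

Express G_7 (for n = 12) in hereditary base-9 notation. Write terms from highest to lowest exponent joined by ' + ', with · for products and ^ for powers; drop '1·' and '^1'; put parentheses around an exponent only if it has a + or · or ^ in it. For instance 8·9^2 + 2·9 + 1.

G_0=12  [base 2] 2^(2 + 1) + 2^2  →[2↦3]→  3^(3 + 1) + 3^3 = 108  −1 ⇒ G_1=107
G_1=107  [base 3] 3^(3 + 1) + 2·3^2 + 2·3 + 2  →[3↦4]→  4^(4 + 1) + 2·4^2 + 2·4 + 2 = 1066  −1 ⇒ G_2=1065
G_2=1065  [base 4] 4^(4 + 1) + 2·4^2 + 2·4 + 1  →[4↦5]→  5^(5 + 1) + 2·5^2 + 2·5 + 1 = 15686  −1 ⇒ G_3=15685
G_3=15685  [base 5] 5^(5 + 1) + 2·5^2 + 2·5  →[5↦6]→  6^(6 + 1) + 2·6^2 + 2·6 = 280020  −1 ⇒ G_4=280019
G_4=280019  [base 6] 6^(6 + 1) + 2·6^2 + 6 + 5  →[6↦7]→  7^(7 + 1) + 2·7^2 + 7 + 5 = 5764911  −1 ⇒ G_5=5764910
G_5=5764910  [base 7] 7^(7 + 1) + 2·7^2 + 7 + 4  →[7↦8]→  8^(8 + 1) + 2·8^2 + 8 + 4 = 134217868  −1 ⇒ G_6=134217867
G_6=134217867  [base 8] 8^(8 + 1) + 2·8^2 + 8 + 3  →[8↦9]→  9^(9 + 1) + 2·9^2 + 9 + 3 = 3486784575  −1 ⇒ G_7=3486784574
G_7=3486784574  [base 9] 9^(9 + 1) + 2·9^2 + 9 + 2  →[9↦10]→  10^(10 + 1) + 2·10^2 + 10 + 2 = 100000000212  −1 ⇒ G_8=100000000211

9^(9 + 1) + 2·9^2 + 9 + 2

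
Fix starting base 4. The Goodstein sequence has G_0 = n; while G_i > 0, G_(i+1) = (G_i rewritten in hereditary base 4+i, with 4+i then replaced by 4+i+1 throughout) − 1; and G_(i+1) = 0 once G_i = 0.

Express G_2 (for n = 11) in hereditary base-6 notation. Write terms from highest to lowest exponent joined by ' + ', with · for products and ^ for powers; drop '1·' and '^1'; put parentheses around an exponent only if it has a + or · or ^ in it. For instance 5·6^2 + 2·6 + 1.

11 —HB4→ 2·4 + 3 —bump→ 2·5 + 3 = 13 —(−1)→ 12
12 —HB5→ 2·5 + 2 —bump→ 2·6 + 2 = 14 —(−1)→ 13
13 —HB6→ 2·6 + 1 —bump→ 2·7 + 1 = 15 —(−1)→ 14

2·6 + 1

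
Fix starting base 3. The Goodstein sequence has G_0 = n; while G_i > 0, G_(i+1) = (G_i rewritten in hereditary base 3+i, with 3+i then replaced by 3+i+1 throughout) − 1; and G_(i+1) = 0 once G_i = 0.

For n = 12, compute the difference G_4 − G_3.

G_0 = 12. HB_3(12) = 3^2 + 3. Bump = 20. G_1 = 19.
G_1 = 19. HB_4(19) = 4^2 + 3. Bump = 28. G_2 = 27.
G_2 = 27. HB_5(27) = 5^2 + 2. Bump = 38. G_3 = 37.
G_3 = 37. HB_6(37) = 6^2 + 1. Bump = 50. G_4 = 49.

12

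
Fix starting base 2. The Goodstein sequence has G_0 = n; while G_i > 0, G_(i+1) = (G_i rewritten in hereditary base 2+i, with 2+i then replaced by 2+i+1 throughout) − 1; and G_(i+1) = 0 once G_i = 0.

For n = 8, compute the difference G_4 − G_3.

87085

step 0: 8 = 2^(2 + 1); sub 3 for 2: 3^(3 + 1); = 81; G_1 = 81−1 = 80
step 1: 80 = 2·3^3 + 2·3^2 + 2·3 + 2; sub 4 for 3: 2·4^4 + 2·4^2 + 2·4 + 2; = 554; G_2 = 554−1 = 553
step 2: 553 = 2·4^4 + 2·4^2 + 2·4 + 1; sub 5 for 4: 2·5^5 + 2·5^2 + 2·5 + 1; = 6311; G_3 = 6311−1 = 6310
step 3: 6310 = 2·5^5 + 2·5^2 + 2·5; sub 6 for 5: 2·6^6 + 2·6^2 + 2·6; = 93396; G_4 = 93396−1 = 93395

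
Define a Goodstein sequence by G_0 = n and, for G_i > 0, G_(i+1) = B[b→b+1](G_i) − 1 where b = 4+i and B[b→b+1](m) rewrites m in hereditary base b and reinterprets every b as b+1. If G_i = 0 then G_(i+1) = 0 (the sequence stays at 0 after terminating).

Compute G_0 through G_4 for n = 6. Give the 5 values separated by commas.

(0) 6|_4 = 4 + 2 ↦ 5 + 2|_5 = 7 ⇒ 6
(1) 6|_5 = 5 + 1 ↦ 6 + 1|_6 = 7 ⇒ 6
(2) 6|_6 = 6 ↦ 7|_7 = 7 ⇒ 6
(3) 6|_7 = 6 ↦ 6|_8 = 6 ⇒ 5

6, 6, 6, 6, 5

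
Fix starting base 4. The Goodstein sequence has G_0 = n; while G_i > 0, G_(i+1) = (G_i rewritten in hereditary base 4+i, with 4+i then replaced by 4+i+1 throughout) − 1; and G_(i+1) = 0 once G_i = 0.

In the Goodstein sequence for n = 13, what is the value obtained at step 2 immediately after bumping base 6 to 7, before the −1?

[0] 13 ≡ 3·4 + 1 (base 4). Lift 5: 16. −1: 15.
[1] 15 ≡ 3·5 (base 5). Lift 6: 18. −1: 17.
[2] 17 ≡ 2·6 + 5 (base 6). Lift 7: 19. −1: 18.

19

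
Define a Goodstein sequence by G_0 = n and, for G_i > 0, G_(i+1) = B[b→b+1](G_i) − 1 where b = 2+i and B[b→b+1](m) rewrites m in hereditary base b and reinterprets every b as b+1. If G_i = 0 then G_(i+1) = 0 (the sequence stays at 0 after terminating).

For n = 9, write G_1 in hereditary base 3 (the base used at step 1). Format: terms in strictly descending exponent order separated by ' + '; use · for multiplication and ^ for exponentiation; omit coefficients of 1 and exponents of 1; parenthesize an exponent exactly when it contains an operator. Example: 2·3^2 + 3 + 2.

3^(3 + 1)

G_0 = 9. HB_2(9) = 2^(2 + 1) + 1. Bump = 82. G_1 = 81.
G_1 = 81. HB_3(81) = 3^(3 + 1). Bump = 1024. G_2 = 1023.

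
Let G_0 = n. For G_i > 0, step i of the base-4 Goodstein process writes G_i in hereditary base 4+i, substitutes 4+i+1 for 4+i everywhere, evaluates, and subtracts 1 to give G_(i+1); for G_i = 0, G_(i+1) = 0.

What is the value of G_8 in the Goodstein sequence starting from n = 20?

[0] 20 ≡ 4^2 + 4 (base 4). Lift 5: 30. −1: 29.
[1] 29 ≡ 5^2 + 4 (base 5). Lift 6: 40. −1: 39.
[2] 39 ≡ 6^2 + 3 (base 6). Lift 7: 52. −1: 51.
[3] 51 ≡ 7^2 + 2 (base 7). Lift 8: 66. −1: 65.
[4] 65 ≡ 8^2 + 1 (base 8). Lift 9: 82. −1: 81.
[5] 81 ≡ 9^2 (base 9). Lift 10: 100. −1: 99.
[6] 99 ≡ 9·10 + 9 (base 10). Lift 11: 108. −1: 107.
[7] 107 ≡ 9·11 + 8 (base 11). Lift 12: 116. −1: 115.

115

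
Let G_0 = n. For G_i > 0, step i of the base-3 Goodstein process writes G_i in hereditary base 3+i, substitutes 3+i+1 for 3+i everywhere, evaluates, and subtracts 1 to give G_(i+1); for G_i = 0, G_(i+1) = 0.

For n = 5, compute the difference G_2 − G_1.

0

G_0 = 5. HB_3(5) = 3 + 2. Bump = 6. G_1 = 5.
G_1 = 5. HB_4(5) = 4 + 1. Bump = 6. G_2 = 5.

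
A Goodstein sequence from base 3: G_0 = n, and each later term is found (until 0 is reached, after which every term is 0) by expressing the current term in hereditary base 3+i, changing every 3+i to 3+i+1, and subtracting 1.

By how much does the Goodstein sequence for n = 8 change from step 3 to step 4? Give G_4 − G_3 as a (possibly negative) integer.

i=0: 8 = 2·3 + 2 (b=3); 3→4: 2·4 + 2 = 10; 10−1 = 9
i=1: 9 = 2·4 + 1 (b=4); 4→5: 2·5 + 1 = 11; 11−1 = 10
i=2: 10 = 2·5 (b=5); 5→6: 2·6 = 12; 12−1 = 11
i=3: 11 = 6 + 5 (b=6); 6→7: 7 + 5 = 12; 12−1 = 11

0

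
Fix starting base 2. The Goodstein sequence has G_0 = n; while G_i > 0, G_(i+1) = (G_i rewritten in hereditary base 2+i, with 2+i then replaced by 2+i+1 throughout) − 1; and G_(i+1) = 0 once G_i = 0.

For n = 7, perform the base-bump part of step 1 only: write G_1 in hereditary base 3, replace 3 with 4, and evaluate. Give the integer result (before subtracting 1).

260

[0] 7 ≡ 2^2 + 2 + 1 (base 2). Lift 3: 31. −1: 30.
[1] 30 ≡ 3^3 + 3 (base 3). Lift 4: 260. −1: 259.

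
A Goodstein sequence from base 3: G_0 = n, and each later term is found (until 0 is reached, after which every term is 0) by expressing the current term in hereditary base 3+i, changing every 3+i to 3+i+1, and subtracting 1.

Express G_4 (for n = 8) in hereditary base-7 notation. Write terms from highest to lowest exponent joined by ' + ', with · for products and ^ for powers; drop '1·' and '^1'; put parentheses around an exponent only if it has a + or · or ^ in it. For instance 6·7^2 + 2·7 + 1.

7 + 4

i=0: 8 = 2·3 + 2 (b=3); 3→4: 2·4 + 2 = 10; 10−1 = 9
i=1: 9 = 2·4 + 1 (b=4); 4→5: 2·5 + 1 = 11; 11−1 = 10
i=2: 10 = 2·5 (b=5); 5→6: 2·6 = 12; 12−1 = 11
i=3: 11 = 6 + 5 (b=6); 6→7: 7 + 5 = 12; 12−1 = 11
i=4: 11 = 7 + 4 (b=7); 7→8: 8 + 4 = 12; 12−1 = 11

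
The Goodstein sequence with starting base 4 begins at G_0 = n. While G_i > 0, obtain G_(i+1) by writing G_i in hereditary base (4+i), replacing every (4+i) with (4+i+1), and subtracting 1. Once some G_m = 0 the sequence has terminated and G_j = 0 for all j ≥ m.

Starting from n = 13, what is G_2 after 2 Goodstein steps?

17

G_0 = 13. HB_4(13) = 3·4 + 1. Bump = 16. G_1 = 15.
G_1 = 15. HB_5(15) = 3·5. Bump = 18. G_2 = 17.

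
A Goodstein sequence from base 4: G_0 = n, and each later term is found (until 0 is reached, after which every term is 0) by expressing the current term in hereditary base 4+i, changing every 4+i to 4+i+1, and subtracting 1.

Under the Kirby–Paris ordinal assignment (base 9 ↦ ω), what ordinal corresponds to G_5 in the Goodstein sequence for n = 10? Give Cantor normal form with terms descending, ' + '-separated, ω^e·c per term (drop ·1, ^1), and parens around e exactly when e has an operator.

ω + 4

(0) 10|_4 = 2·4 + 2 ↦ 2·5 + 2|_5 = 12 ⇒ 11
(1) 11|_5 = 2·5 + 1 ↦ 2·6 + 1|_6 = 13 ⇒ 12
(2) 12|_6 = 2·6 ↦ 2·7|_7 = 14 ⇒ 13
(3) 13|_7 = 7 + 6 ↦ 8 + 6|_8 = 14 ⇒ 13
(4) 13|_8 = 8 + 5 ↦ 9 + 5|_9 = 14 ⇒ 13
(5) 13|_9 = 9 + 4 ↦ 10 + 4|_10 = 14 ⇒ 13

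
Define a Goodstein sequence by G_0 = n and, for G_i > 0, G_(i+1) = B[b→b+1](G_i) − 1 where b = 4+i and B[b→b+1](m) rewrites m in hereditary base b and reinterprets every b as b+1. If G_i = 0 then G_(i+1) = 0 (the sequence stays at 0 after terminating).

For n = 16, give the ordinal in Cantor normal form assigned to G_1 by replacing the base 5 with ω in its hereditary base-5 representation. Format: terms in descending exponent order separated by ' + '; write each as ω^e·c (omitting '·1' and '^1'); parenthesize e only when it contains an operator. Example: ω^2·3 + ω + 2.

ω·4 + 4

G_0 = 16. HB_4(16) = 4^2. Bump = 25. G_1 = 24.
G_1 = 24. HB_5(24) = 4·5 + 4. Bump = 28. G_2 = 27.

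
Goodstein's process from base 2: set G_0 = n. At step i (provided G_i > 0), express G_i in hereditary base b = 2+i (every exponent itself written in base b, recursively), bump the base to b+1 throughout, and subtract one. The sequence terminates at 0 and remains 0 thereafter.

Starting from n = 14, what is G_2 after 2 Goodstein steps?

G_0 = 14. HB_2(14) = 2^(2 + 1) + 2^2 + 2. Bump = 111. G_1 = 110.
G_1 = 110. HB_3(110) = 3^(3 + 1) + 3^3 + 2. Bump = 1282. G_2 = 1281.
G_2 = 1281. HB_4(1281) = 4^(4 + 1) + 4^4 + 1. Bump = 18751. G_3 = 18750.

1281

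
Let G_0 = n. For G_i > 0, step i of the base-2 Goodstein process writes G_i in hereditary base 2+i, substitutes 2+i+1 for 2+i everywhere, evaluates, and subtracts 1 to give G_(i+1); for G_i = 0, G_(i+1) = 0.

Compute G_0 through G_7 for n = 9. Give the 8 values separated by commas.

9, 81, 1023, 9842, 140743, 2471826, 50333399, 1162263921

i=0: 9 = 2^(2 + 1) + 1 (b=2); 2→3: 3^(3 + 1) + 1 = 82; 82−1 = 81
i=1: 81 = 3^(3 + 1) (b=3); 3→4: 4^(4 + 1) = 1024; 1024−1 = 1023
i=2: 1023 = 3·4^4 + 3·4^3 + 3·4^2 + 3·4 + 3 (b=4); 4→5: 3·5^5 + 3·5^3 + 3·5^2 + 3·5 + 3 = 9843; 9843−1 = 9842
i=3: 9842 = 3·5^5 + 3·5^3 + 3·5^2 + 3·5 + 2 (b=5); 5→6: 3·6^6 + 3·6^3 + 3·6^2 + 3·6 + 2 = 140744; 140744−1 = 140743
i=4: 140743 = 3·6^6 + 3·6^3 + 3·6^2 + 3·6 + 1 (b=6); 6→7: 3·7^7 + 3·7^3 + 3·7^2 + 3·7 + 1 = 2471827; 2471827−1 = 2471826
i=5: 2471826 = 3·7^7 + 3·7^3 + 3·7^2 + 3·7 (b=7); 7→8: 3·8^8 + 3·8^3 + 3·8^2 + 3·8 = 50333400; 50333400−1 = 50333399
i=6: 50333399 = 3·8^8 + 3·8^3 + 3·8^2 + 2·8 + 7 (b=8); 8→9: 3·9^9 + 3·9^3 + 3·9^2 + 2·9 + 7 = 1162263922; 1162263922−1 = 1162263921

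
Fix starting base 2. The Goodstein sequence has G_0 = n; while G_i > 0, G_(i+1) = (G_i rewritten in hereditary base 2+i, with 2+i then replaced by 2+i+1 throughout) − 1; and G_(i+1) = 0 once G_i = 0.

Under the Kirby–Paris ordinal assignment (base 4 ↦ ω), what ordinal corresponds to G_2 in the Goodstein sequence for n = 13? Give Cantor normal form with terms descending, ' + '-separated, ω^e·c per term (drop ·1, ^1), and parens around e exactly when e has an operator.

ω^(ω + 1) + ω^3·3 + ω^2·3 + ω·3 + 3

13 —HB2→ 2^(2 + 1) + 2^2 + 1 —bump→ 3^(3 + 1) + 3^3 + 1 = 109 —(−1)→ 108
108 —HB3→ 3^(3 + 1) + 3^3 —bump→ 4^(4 + 1) + 4^4 = 1280 —(−1)→ 1279
1279 —HB4→ 4^(4 + 1) + 3·4^3 + 3·4^2 + 3·4 + 3 —bump→ 5^(5 + 1) + 3·5^3 + 3·5^2 + 3·5 + 3 = 16093 —(−1)→ 16092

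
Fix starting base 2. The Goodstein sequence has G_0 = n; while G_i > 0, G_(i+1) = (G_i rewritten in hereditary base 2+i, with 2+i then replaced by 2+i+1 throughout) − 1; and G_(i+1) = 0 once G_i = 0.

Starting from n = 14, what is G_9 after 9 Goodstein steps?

3138429262496

[0] 14 ≡ 2^(2 + 1) + 2^2 + 2 (base 2). Lift 3: 111. −1: 110.
[1] 110 ≡ 3^(3 + 1) + 3^3 + 2 (base 3). Lift 4: 1282. −1: 1281.
[2] 1281 ≡ 4^(4 + 1) + 4^4 + 1 (base 4). Lift 5: 18751. −1: 18750.
[3] 18750 ≡ 5^(5 + 1) + 5^5 (base 5). Lift 6: 326592. −1: 326591.
[4] 326591 ≡ 6^(6 + 1) + 5·6^5 + 5·6^4 + 5·6^3 + 5·6^2 + 5·6 + 5 (base 6). Lift 7: 5862841. −1: 5862840.
[5] 5862840 ≡ 7^(7 + 1) + 5·7^5 + 5·7^4 + 5·7^3 + 5·7^2 + 5·7 + 4 (base 7). Lift 8: 134404972. −1: 134404971.
[6] 134404971 ≡ 8^(8 + 1) + 5·8^5 + 5·8^4 + 5·8^3 + 5·8^2 + 5·8 + 3 (base 8). Lift 9: 3487116549. −1: 3487116548.
[7] 3487116548 ≡ 9^(9 + 1) + 5·9^5 + 5·9^4 + 5·9^3 + 5·9^2 + 5·9 + 2 (base 9). Lift 10: 100000555552. −1: 100000555551.
[8] 100000555551 ≡ 10^(10 + 1) + 5·10^5 + 5·10^4 + 5·10^3 + 5·10^2 + 5·10 + 1 (base 10). Lift 11: 3138429262497. −1: 3138429262496.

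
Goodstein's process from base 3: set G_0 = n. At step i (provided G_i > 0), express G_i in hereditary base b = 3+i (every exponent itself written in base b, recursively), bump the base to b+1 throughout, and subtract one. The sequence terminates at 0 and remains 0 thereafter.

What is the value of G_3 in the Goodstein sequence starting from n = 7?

G_0 = 7. HB_3(7) = 2·3 + 1. Bump = 9. G_1 = 8.
G_1 = 8. HB_4(8) = 2·4. Bump = 10. G_2 = 9.
G_2 = 9. HB_5(9) = 5 + 4. Bump = 10. G_3 = 9.
G_3 = 9. HB_6(9) = 6 + 3. Bump = 10. G_4 = 9.

9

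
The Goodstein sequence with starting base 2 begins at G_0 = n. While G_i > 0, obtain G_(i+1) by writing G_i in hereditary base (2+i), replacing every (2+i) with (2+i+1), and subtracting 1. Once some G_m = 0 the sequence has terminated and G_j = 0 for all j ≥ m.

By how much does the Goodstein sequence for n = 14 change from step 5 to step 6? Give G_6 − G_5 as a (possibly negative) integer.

128542131

step 0: 14 = 2^(2 + 1) + 2^2 + 2; sub 3 for 2: 3^(3 + 1) + 3^3 + 3; = 111; G_1 = 111−1 = 110
step 1: 110 = 3^(3 + 1) + 3^3 + 2; sub 4 for 3: 4^(4 + 1) + 4^4 + 2; = 1282; G_2 = 1282−1 = 1281
step 2: 1281 = 4^(4 + 1) + 4^4 + 1; sub 5 for 4: 5^(5 + 1) + 5^5 + 1; = 18751; G_3 = 18751−1 = 18750
step 3: 18750 = 5^(5 + 1) + 5^5; sub 6 for 5: 6^(6 + 1) + 6^6; = 326592; G_4 = 326592−1 = 326591
step 4: 326591 = 6^(6 + 1) + 5·6^5 + 5·6^4 + 5·6^3 + 5·6^2 + 5·6 + 5; sub 7 for 6: 7^(7 + 1) + 5·7^5 + 5·7^4 + 5·7^3 + 5·7^2 + 5·7 + 5; = 5862841; G_5 = 5862841−1 = 5862840
step 5: 5862840 = 7^(7 + 1) + 5·7^5 + 5·7^4 + 5·7^3 + 5·7^2 + 5·7 + 4; sub 8 for 7: 8^(8 + 1) + 5·8^5 + 5·8^4 + 5·8^3 + 5·8^2 + 5·8 + 4; = 134404972; G_6 = 134404972−1 = 134404971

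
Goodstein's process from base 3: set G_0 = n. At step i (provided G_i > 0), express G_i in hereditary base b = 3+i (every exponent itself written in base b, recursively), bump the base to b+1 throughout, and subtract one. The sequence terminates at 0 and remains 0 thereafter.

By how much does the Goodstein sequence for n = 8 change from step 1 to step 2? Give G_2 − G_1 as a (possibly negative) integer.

[0] 8 ≡ 2·3 + 2 (base 3). Lift 4: 10. −1: 9.
[1] 9 ≡ 2·4 + 1 (base 4). Lift 5: 11. −1: 10.

1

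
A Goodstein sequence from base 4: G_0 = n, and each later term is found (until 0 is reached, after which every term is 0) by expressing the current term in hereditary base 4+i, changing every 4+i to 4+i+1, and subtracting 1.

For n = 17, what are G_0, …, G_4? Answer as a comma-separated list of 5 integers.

17, 25, 35, 39, 43

[0] 17 ≡ 4^2 + 1 (base 4). Lift 5: 26. −1: 25.
[1] 25 ≡ 5^2 (base 5). Lift 6: 36. −1: 35.
[2] 35 ≡ 5·6 + 5 (base 6). Lift 7: 40. −1: 39.
[3] 39 ≡ 5·7 + 4 (base 7). Lift 8: 44. −1: 43.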